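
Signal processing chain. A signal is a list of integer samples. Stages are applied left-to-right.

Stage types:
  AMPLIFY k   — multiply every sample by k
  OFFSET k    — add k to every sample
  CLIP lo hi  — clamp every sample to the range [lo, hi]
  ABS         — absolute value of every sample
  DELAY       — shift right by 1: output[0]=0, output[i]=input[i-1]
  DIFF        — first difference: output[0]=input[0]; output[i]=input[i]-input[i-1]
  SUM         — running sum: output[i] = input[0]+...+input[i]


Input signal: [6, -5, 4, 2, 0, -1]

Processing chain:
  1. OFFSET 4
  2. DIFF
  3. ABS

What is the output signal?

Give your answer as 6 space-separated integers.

Answer: 10 11 9 2 2 1

Derivation:
Input: [6, -5, 4, 2, 0, -1]
Stage 1 (OFFSET 4): 6+4=10, -5+4=-1, 4+4=8, 2+4=6, 0+4=4, -1+4=3 -> [10, -1, 8, 6, 4, 3]
Stage 2 (DIFF): s[0]=10, -1-10=-11, 8--1=9, 6-8=-2, 4-6=-2, 3-4=-1 -> [10, -11, 9, -2, -2, -1]
Stage 3 (ABS): |10|=10, |-11|=11, |9|=9, |-2|=2, |-2|=2, |-1|=1 -> [10, 11, 9, 2, 2, 1]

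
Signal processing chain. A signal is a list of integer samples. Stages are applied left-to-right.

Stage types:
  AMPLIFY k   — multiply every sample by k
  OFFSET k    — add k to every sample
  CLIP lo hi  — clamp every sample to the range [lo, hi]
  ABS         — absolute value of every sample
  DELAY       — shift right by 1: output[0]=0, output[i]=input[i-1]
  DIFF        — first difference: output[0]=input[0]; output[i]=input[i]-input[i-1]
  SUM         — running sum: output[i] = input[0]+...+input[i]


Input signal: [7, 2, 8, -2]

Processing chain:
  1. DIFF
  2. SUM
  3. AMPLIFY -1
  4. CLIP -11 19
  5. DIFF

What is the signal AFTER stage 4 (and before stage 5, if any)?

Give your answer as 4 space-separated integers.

Answer: -7 -2 -8 2

Derivation:
Input: [7, 2, 8, -2]
Stage 1 (DIFF): s[0]=7, 2-7=-5, 8-2=6, -2-8=-10 -> [7, -5, 6, -10]
Stage 2 (SUM): sum[0..0]=7, sum[0..1]=2, sum[0..2]=8, sum[0..3]=-2 -> [7, 2, 8, -2]
Stage 3 (AMPLIFY -1): 7*-1=-7, 2*-1=-2, 8*-1=-8, -2*-1=2 -> [-7, -2, -8, 2]
Stage 4 (CLIP -11 19): clip(-7,-11,19)=-7, clip(-2,-11,19)=-2, clip(-8,-11,19)=-8, clip(2,-11,19)=2 -> [-7, -2, -8, 2]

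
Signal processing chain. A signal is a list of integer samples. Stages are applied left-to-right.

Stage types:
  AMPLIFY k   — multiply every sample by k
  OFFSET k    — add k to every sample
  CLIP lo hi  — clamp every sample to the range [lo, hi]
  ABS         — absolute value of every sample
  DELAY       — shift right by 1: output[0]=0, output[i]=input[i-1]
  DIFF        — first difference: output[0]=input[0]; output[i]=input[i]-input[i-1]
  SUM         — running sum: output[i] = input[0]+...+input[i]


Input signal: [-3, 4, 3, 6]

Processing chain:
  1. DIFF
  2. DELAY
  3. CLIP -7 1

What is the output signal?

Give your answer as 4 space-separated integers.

Answer: 0 -3 1 -1

Derivation:
Input: [-3, 4, 3, 6]
Stage 1 (DIFF): s[0]=-3, 4--3=7, 3-4=-1, 6-3=3 -> [-3, 7, -1, 3]
Stage 2 (DELAY): [0, -3, 7, -1] = [0, -3, 7, -1] -> [0, -3, 7, -1]
Stage 3 (CLIP -7 1): clip(0,-7,1)=0, clip(-3,-7,1)=-3, clip(7,-7,1)=1, clip(-1,-7,1)=-1 -> [0, -3, 1, -1]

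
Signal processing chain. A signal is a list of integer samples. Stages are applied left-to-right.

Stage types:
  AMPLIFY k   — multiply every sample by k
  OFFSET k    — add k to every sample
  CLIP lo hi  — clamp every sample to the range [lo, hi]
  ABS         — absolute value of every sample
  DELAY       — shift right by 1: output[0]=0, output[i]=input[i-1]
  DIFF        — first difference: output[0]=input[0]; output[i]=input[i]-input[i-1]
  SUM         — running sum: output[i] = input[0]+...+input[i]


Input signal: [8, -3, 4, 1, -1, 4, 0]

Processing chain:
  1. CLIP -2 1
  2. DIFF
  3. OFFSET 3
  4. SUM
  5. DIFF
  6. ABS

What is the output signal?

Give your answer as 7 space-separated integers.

Input: [8, -3, 4, 1, -1, 4, 0]
Stage 1 (CLIP -2 1): clip(8,-2,1)=1, clip(-3,-2,1)=-2, clip(4,-2,1)=1, clip(1,-2,1)=1, clip(-1,-2,1)=-1, clip(4,-2,1)=1, clip(0,-2,1)=0 -> [1, -2, 1, 1, -1, 1, 0]
Stage 2 (DIFF): s[0]=1, -2-1=-3, 1--2=3, 1-1=0, -1-1=-2, 1--1=2, 0-1=-1 -> [1, -3, 3, 0, -2, 2, -1]
Stage 3 (OFFSET 3): 1+3=4, -3+3=0, 3+3=6, 0+3=3, -2+3=1, 2+3=5, -1+3=2 -> [4, 0, 6, 3, 1, 5, 2]
Stage 4 (SUM): sum[0..0]=4, sum[0..1]=4, sum[0..2]=10, sum[0..3]=13, sum[0..4]=14, sum[0..5]=19, sum[0..6]=21 -> [4, 4, 10, 13, 14, 19, 21]
Stage 5 (DIFF): s[0]=4, 4-4=0, 10-4=6, 13-10=3, 14-13=1, 19-14=5, 21-19=2 -> [4, 0, 6, 3, 1, 5, 2]
Stage 6 (ABS): |4|=4, |0|=0, |6|=6, |3|=3, |1|=1, |5|=5, |2|=2 -> [4, 0, 6, 3, 1, 5, 2]

Answer: 4 0 6 3 1 5 2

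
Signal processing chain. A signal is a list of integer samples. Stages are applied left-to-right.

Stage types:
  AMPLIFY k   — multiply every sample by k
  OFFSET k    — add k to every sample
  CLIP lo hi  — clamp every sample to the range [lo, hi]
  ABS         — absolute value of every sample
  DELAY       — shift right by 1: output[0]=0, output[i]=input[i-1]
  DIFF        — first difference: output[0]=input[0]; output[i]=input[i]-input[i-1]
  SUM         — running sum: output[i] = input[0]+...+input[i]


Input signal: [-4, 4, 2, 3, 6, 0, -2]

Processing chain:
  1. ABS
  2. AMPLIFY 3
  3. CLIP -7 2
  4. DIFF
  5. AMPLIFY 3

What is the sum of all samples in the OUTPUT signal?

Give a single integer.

Input: [-4, 4, 2, 3, 6, 0, -2]
Stage 1 (ABS): |-4|=4, |4|=4, |2|=2, |3|=3, |6|=6, |0|=0, |-2|=2 -> [4, 4, 2, 3, 6, 0, 2]
Stage 2 (AMPLIFY 3): 4*3=12, 4*3=12, 2*3=6, 3*3=9, 6*3=18, 0*3=0, 2*3=6 -> [12, 12, 6, 9, 18, 0, 6]
Stage 3 (CLIP -7 2): clip(12,-7,2)=2, clip(12,-7,2)=2, clip(6,-7,2)=2, clip(9,-7,2)=2, clip(18,-7,2)=2, clip(0,-7,2)=0, clip(6,-7,2)=2 -> [2, 2, 2, 2, 2, 0, 2]
Stage 4 (DIFF): s[0]=2, 2-2=0, 2-2=0, 2-2=0, 2-2=0, 0-2=-2, 2-0=2 -> [2, 0, 0, 0, 0, -2, 2]
Stage 5 (AMPLIFY 3): 2*3=6, 0*3=0, 0*3=0, 0*3=0, 0*3=0, -2*3=-6, 2*3=6 -> [6, 0, 0, 0, 0, -6, 6]
Output sum: 6

Answer: 6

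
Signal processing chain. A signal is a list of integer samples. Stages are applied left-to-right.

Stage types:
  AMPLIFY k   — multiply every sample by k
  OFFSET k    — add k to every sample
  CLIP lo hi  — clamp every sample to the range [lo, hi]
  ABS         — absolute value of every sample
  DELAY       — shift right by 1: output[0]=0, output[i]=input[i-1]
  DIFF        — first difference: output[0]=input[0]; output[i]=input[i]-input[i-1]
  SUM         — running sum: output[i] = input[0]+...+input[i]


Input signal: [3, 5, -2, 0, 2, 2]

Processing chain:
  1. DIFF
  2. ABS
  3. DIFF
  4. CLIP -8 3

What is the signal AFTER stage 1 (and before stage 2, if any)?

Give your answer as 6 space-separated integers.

Input: [3, 5, -2, 0, 2, 2]
Stage 1 (DIFF): s[0]=3, 5-3=2, -2-5=-7, 0--2=2, 2-0=2, 2-2=0 -> [3, 2, -7, 2, 2, 0]

Answer: 3 2 -7 2 2 0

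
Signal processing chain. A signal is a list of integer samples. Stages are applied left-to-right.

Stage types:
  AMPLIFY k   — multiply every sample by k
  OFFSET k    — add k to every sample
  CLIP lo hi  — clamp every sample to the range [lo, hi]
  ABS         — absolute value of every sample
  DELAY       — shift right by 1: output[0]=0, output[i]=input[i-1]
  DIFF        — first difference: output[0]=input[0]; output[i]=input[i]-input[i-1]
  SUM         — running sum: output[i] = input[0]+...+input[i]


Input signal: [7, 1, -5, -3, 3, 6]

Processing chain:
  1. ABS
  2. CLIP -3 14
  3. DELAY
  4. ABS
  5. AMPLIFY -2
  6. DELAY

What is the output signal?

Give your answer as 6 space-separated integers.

Input: [7, 1, -5, -3, 3, 6]
Stage 1 (ABS): |7|=7, |1|=1, |-5|=5, |-3|=3, |3|=3, |6|=6 -> [7, 1, 5, 3, 3, 6]
Stage 2 (CLIP -3 14): clip(7,-3,14)=7, clip(1,-3,14)=1, clip(5,-3,14)=5, clip(3,-3,14)=3, clip(3,-3,14)=3, clip(6,-3,14)=6 -> [7, 1, 5, 3, 3, 6]
Stage 3 (DELAY): [0, 7, 1, 5, 3, 3] = [0, 7, 1, 5, 3, 3] -> [0, 7, 1, 5, 3, 3]
Stage 4 (ABS): |0|=0, |7|=7, |1|=1, |5|=5, |3|=3, |3|=3 -> [0, 7, 1, 5, 3, 3]
Stage 5 (AMPLIFY -2): 0*-2=0, 7*-2=-14, 1*-2=-2, 5*-2=-10, 3*-2=-6, 3*-2=-6 -> [0, -14, -2, -10, -6, -6]
Stage 6 (DELAY): [0, 0, -14, -2, -10, -6] = [0, 0, -14, -2, -10, -6] -> [0, 0, -14, -2, -10, -6]

Answer: 0 0 -14 -2 -10 -6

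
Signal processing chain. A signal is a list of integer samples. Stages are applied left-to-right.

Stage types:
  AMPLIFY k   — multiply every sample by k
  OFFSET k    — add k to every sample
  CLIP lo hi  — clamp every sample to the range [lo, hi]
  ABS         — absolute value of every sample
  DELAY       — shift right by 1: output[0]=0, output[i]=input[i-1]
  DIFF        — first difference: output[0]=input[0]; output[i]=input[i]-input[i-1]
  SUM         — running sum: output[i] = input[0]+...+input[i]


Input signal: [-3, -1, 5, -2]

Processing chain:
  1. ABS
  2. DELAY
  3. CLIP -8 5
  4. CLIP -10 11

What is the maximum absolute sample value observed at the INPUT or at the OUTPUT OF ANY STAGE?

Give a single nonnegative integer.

Answer: 5

Derivation:
Input: [-3, -1, 5, -2] (max |s|=5)
Stage 1 (ABS): |-3|=3, |-1|=1, |5|=5, |-2|=2 -> [3, 1, 5, 2] (max |s|=5)
Stage 2 (DELAY): [0, 3, 1, 5] = [0, 3, 1, 5] -> [0, 3, 1, 5] (max |s|=5)
Stage 3 (CLIP -8 5): clip(0,-8,5)=0, clip(3,-8,5)=3, clip(1,-8,5)=1, clip(5,-8,5)=5 -> [0, 3, 1, 5] (max |s|=5)
Stage 4 (CLIP -10 11): clip(0,-10,11)=0, clip(3,-10,11)=3, clip(1,-10,11)=1, clip(5,-10,11)=5 -> [0, 3, 1, 5] (max |s|=5)
Overall max amplitude: 5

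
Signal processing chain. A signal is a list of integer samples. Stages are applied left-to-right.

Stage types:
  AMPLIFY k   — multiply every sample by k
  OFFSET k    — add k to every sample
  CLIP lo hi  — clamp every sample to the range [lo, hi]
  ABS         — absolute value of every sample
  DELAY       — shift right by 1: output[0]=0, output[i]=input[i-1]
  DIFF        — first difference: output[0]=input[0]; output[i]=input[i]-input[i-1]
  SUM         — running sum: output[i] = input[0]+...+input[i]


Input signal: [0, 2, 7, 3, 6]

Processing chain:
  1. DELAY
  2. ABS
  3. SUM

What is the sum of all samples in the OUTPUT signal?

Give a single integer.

Input: [0, 2, 7, 3, 6]
Stage 1 (DELAY): [0, 0, 2, 7, 3] = [0, 0, 2, 7, 3] -> [0, 0, 2, 7, 3]
Stage 2 (ABS): |0|=0, |0|=0, |2|=2, |7|=7, |3|=3 -> [0, 0, 2, 7, 3]
Stage 3 (SUM): sum[0..0]=0, sum[0..1]=0, sum[0..2]=2, sum[0..3]=9, sum[0..4]=12 -> [0, 0, 2, 9, 12]
Output sum: 23

Answer: 23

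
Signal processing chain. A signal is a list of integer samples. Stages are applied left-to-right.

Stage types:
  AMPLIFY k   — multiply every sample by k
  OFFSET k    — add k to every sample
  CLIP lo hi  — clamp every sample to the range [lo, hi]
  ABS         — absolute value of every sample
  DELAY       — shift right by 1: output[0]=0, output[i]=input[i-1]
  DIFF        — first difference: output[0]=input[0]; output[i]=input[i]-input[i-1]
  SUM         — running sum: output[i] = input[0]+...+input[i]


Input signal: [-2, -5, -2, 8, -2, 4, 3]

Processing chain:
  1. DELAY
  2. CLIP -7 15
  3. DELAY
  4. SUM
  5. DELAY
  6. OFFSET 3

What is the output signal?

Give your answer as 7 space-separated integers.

Answer: 3 3 3 1 -4 -6 2

Derivation:
Input: [-2, -5, -2, 8, -2, 4, 3]
Stage 1 (DELAY): [0, -2, -5, -2, 8, -2, 4] = [0, -2, -5, -2, 8, -2, 4] -> [0, -2, -5, -2, 8, -2, 4]
Stage 2 (CLIP -7 15): clip(0,-7,15)=0, clip(-2,-7,15)=-2, clip(-5,-7,15)=-5, clip(-2,-7,15)=-2, clip(8,-7,15)=8, clip(-2,-7,15)=-2, clip(4,-7,15)=4 -> [0, -2, -5, -2, 8, -2, 4]
Stage 3 (DELAY): [0, 0, -2, -5, -2, 8, -2] = [0, 0, -2, -5, -2, 8, -2] -> [0, 0, -2, -5, -2, 8, -2]
Stage 4 (SUM): sum[0..0]=0, sum[0..1]=0, sum[0..2]=-2, sum[0..3]=-7, sum[0..4]=-9, sum[0..5]=-1, sum[0..6]=-3 -> [0, 0, -2, -7, -9, -1, -3]
Stage 5 (DELAY): [0, 0, 0, -2, -7, -9, -1] = [0, 0, 0, -2, -7, -9, -1] -> [0, 0, 0, -2, -7, -9, -1]
Stage 6 (OFFSET 3): 0+3=3, 0+3=3, 0+3=3, -2+3=1, -7+3=-4, -9+3=-6, -1+3=2 -> [3, 3, 3, 1, -4, -6, 2]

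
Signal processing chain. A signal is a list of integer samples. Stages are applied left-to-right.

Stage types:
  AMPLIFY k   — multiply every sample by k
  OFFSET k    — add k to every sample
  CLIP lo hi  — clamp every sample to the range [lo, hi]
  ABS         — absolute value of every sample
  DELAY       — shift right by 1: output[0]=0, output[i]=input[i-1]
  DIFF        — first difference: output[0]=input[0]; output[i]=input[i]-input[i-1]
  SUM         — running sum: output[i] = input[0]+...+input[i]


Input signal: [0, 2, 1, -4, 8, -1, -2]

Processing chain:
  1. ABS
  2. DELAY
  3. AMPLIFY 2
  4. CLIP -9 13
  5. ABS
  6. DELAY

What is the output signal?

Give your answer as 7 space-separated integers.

Answer: 0 0 0 4 2 8 13

Derivation:
Input: [0, 2, 1, -4, 8, -1, -2]
Stage 1 (ABS): |0|=0, |2|=2, |1|=1, |-4|=4, |8|=8, |-1|=1, |-2|=2 -> [0, 2, 1, 4, 8, 1, 2]
Stage 2 (DELAY): [0, 0, 2, 1, 4, 8, 1] = [0, 0, 2, 1, 4, 8, 1] -> [0, 0, 2, 1, 4, 8, 1]
Stage 3 (AMPLIFY 2): 0*2=0, 0*2=0, 2*2=4, 1*2=2, 4*2=8, 8*2=16, 1*2=2 -> [0, 0, 4, 2, 8, 16, 2]
Stage 4 (CLIP -9 13): clip(0,-9,13)=0, clip(0,-9,13)=0, clip(4,-9,13)=4, clip(2,-9,13)=2, clip(8,-9,13)=8, clip(16,-9,13)=13, clip(2,-9,13)=2 -> [0, 0, 4, 2, 8, 13, 2]
Stage 5 (ABS): |0|=0, |0|=0, |4|=4, |2|=2, |8|=8, |13|=13, |2|=2 -> [0, 0, 4, 2, 8, 13, 2]
Stage 6 (DELAY): [0, 0, 0, 4, 2, 8, 13] = [0, 0, 0, 4, 2, 8, 13] -> [0, 0, 0, 4, 2, 8, 13]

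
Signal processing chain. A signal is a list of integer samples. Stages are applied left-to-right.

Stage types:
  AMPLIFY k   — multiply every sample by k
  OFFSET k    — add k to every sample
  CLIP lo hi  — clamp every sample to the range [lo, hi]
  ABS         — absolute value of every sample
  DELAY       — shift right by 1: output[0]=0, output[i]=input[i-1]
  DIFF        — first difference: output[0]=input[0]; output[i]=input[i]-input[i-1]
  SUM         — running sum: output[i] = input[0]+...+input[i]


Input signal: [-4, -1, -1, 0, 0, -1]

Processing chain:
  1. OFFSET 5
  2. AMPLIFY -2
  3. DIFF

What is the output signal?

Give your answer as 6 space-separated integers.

Input: [-4, -1, -1, 0, 0, -1]
Stage 1 (OFFSET 5): -4+5=1, -1+5=4, -1+5=4, 0+5=5, 0+5=5, -1+5=4 -> [1, 4, 4, 5, 5, 4]
Stage 2 (AMPLIFY -2): 1*-2=-2, 4*-2=-8, 4*-2=-8, 5*-2=-10, 5*-2=-10, 4*-2=-8 -> [-2, -8, -8, -10, -10, -8]
Stage 3 (DIFF): s[0]=-2, -8--2=-6, -8--8=0, -10--8=-2, -10--10=0, -8--10=2 -> [-2, -6, 0, -2, 0, 2]

Answer: -2 -6 0 -2 0 2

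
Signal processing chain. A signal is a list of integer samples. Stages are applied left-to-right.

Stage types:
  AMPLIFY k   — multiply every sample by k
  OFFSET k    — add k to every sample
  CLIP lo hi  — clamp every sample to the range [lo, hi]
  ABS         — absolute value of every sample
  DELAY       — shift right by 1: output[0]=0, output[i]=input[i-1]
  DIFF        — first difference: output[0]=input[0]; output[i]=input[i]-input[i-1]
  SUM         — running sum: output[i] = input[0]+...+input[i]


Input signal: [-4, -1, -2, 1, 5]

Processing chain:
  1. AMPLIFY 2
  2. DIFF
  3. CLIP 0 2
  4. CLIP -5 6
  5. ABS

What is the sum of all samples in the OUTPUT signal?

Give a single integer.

Input: [-4, -1, -2, 1, 5]
Stage 1 (AMPLIFY 2): -4*2=-8, -1*2=-2, -2*2=-4, 1*2=2, 5*2=10 -> [-8, -2, -4, 2, 10]
Stage 2 (DIFF): s[0]=-8, -2--8=6, -4--2=-2, 2--4=6, 10-2=8 -> [-8, 6, -2, 6, 8]
Stage 3 (CLIP 0 2): clip(-8,0,2)=0, clip(6,0,2)=2, clip(-2,0,2)=0, clip(6,0,2)=2, clip(8,0,2)=2 -> [0, 2, 0, 2, 2]
Stage 4 (CLIP -5 6): clip(0,-5,6)=0, clip(2,-5,6)=2, clip(0,-5,6)=0, clip(2,-5,6)=2, clip(2,-5,6)=2 -> [0, 2, 0, 2, 2]
Stage 5 (ABS): |0|=0, |2|=2, |0|=0, |2|=2, |2|=2 -> [0, 2, 0, 2, 2]
Output sum: 6

Answer: 6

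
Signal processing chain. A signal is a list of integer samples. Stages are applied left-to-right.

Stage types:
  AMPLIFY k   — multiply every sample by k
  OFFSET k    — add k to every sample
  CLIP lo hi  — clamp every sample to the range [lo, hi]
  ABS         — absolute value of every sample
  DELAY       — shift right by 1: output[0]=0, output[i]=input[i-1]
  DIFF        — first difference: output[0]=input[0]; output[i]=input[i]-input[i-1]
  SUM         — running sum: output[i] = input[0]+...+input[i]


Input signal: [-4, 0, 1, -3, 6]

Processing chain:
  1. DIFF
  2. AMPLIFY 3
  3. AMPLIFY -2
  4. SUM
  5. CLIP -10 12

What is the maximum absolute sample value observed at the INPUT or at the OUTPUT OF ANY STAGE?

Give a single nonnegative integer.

Input: [-4, 0, 1, -3, 6] (max |s|=6)
Stage 1 (DIFF): s[0]=-4, 0--4=4, 1-0=1, -3-1=-4, 6--3=9 -> [-4, 4, 1, -4, 9] (max |s|=9)
Stage 2 (AMPLIFY 3): -4*3=-12, 4*3=12, 1*3=3, -4*3=-12, 9*3=27 -> [-12, 12, 3, -12, 27] (max |s|=27)
Stage 3 (AMPLIFY -2): -12*-2=24, 12*-2=-24, 3*-2=-6, -12*-2=24, 27*-2=-54 -> [24, -24, -6, 24, -54] (max |s|=54)
Stage 4 (SUM): sum[0..0]=24, sum[0..1]=0, sum[0..2]=-6, sum[0..3]=18, sum[0..4]=-36 -> [24, 0, -6, 18, -36] (max |s|=36)
Stage 5 (CLIP -10 12): clip(24,-10,12)=12, clip(0,-10,12)=0, clip(-6,-10,12)=-6, clip(18,-10,12)=12, clip(-36,-10,12)=-10 -> [12, 0, -6, 12, -10] (max |s|=12)
Overall max amplitude: 54

Answer: 54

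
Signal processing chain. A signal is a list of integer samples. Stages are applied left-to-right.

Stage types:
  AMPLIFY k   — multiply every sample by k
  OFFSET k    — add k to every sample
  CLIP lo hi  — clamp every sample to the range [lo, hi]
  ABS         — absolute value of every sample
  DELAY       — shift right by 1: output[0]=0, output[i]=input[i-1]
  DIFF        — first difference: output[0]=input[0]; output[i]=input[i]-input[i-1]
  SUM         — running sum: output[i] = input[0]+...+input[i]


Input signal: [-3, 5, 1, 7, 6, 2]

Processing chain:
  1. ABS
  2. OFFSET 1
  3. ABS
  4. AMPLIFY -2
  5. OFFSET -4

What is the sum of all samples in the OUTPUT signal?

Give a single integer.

Answer: -84

Derivation:
Input: [-3, 5, 1, 7, 6, 2]
Stage 1 (ABS): |-3|=3, |5|=5, |1|=1, |7|=7, |6|=6, |2|=2 -> [3, 5, 1, 7, 6, 2]
Stage 2 (OFFSET 1): 3+1=4, 5+1=6, 1+1=2, 7+1=8, 6+1=7, 2+1=3 -> [4, 6, 2, 8, 7, 3]
Stage 3 (ABS): |4|=4, |6|=6, |2|=2, |8|=8, |7|=7, |3|=3 -> [4, 6, 2, 8, 7, 3]
Stage 4 (AMPLIFY -2): 4*-2=-8, 6*-2=-12, 2*-2=-4, 8*-2=-16, 7*-2=-14, 3*-2=-6 -> [-8, -12, -4, -16, -14, -6]
Stage 5 (OFFSET -4): -8+-4=-12, -12+-4=-16, -4+-4=-8, -16+-4=-20, -14+-4=-18, -6+-4=-10 -> [-12, -16, -8, -20, -18, -10]
Output sum: -84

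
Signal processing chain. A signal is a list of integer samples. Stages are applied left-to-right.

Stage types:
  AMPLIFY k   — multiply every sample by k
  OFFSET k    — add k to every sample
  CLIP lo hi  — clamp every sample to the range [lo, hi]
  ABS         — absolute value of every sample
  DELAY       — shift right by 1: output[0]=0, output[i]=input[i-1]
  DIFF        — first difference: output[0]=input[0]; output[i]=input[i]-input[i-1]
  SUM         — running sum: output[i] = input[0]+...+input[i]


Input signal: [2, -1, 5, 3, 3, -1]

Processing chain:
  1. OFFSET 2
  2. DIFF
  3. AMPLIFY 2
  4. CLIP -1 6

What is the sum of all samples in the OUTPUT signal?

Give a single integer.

Answer: 9

Derivation:
Input: [2, -1, 5, 3, 3, -1]
Stage 1 (OFFSET 2): 2+2=4, -1+2=1, 5+2=7, 3+2=5, 3+2=5, -1+2=1 -> [4, 1, 7, 5, 5, 1]
Stage 2 (DIFF): s[0]=4, 1-4=-3, 7-1=6, 5-7=-2, 5-5=0, 1-5=-4 -> [4, -3, 6, -2, 0, -4]
Stage 3 (AMPLIFY 2): 4*2=8, -3*2=-6, 6*2=12, -2*2=-4, 0*2=0, -4*2=-8 -> [8, -6, 12, -4, 0, -8]
Stage 4 (CLIP -1 6): clip(8,-1,6)=6, clip(-6,-1,6)=-1, clip(12,-1,6)=6, clip(-4,-1,6)=-1, clip(0,-1,6)=0, clip(-8,-1,6)=-1 -> [6, -1, 6, -1, 0, -1]
Output sum: 9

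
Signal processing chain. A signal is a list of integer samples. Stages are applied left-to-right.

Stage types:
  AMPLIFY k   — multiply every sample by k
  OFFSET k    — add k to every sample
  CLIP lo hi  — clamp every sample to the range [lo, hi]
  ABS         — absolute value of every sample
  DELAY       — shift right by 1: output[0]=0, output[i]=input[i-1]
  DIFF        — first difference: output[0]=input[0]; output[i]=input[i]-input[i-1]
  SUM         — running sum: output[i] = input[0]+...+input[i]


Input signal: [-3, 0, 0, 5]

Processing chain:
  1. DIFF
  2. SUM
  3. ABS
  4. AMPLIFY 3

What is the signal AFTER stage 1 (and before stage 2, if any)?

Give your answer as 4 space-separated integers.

Input: [-3, 0, 0, 5]
Stage 1 (DIFF): s[0]=-3, 0--3=3, 0-0=0, 5-0=5 -> [-3, 3, 0, 5]

Answer: -3 3 0 5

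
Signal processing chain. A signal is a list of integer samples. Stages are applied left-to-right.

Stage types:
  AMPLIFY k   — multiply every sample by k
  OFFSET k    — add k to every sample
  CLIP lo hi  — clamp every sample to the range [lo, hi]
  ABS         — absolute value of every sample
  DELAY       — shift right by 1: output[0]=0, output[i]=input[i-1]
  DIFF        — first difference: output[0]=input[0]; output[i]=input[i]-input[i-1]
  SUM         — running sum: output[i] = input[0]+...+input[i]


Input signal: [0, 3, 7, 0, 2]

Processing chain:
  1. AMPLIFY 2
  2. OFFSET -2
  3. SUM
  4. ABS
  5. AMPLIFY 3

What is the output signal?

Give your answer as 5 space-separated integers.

Answer: 6 6 42 36 42

Derivation:
Input: [0, 3, 7, 0, 2]
Stage 1 (AMPLIFY 2): 0*2=0, 3*2=6, 7*2=14, 0*2=0, 2*2=4 -> [0, 6, 14, 0, 4]
Stage 2 (OFFSET -2): 0+-2=-2, 6+-2=4, 14+-2=12, 0+-2=-2, 4+-2=2 -> [-2, 4, 12, -2, 2]
Stage 3 (SUM): sum[0..0]=-2, sum[0..1]=2, sum[0..2]=14, sum[0..3]=12, sum[0..4]=14 -> [-2, 2, 14, 12, 14]
Stage 4 (ABS): |-2|=2, |2|=2, |14|=14, |12|=12, |14|=14 -> [2, 2, 14, 12, 14]
Stage 5 (AMPLIFY 3): 2*3=6, 2*3=6, 14*3=42, 12*3=36, 14*3=42 -> [6, 6, 42, 36, 42]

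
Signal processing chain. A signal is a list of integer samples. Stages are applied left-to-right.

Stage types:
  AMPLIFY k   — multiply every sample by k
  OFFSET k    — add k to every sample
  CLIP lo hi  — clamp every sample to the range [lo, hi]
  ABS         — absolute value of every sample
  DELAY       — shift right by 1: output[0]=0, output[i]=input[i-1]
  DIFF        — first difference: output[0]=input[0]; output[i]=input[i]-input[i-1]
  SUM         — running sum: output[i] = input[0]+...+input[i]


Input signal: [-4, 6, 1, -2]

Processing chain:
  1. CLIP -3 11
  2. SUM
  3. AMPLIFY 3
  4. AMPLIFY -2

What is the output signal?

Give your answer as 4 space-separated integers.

Answer: 18 -18 -24 -12

Derivation:
Input: [-4, 6, 1, -2]
Stage 1 (CLIP -3 11): clip(-4,-3,11)=-3, clip(6,-3,11)=6, clip(1,-3,11)=1, clip(-2,-3,11)=-2 -> [-3, 6, 1, -2]
Stage 2 (SUM): sum[0..0]=-3, sum[0..1]=3, sum[0..2]=4, sum[0..3]=2 -> [-3, 3, 4, 2]
Stage 3 (AMPLIFY 3): -3*3=-9, 3*3=9, 4*3=12, 2*3=6 -> [-9, 9, 12, 6]
Stage 4 (AMPLIFY -2): -9*-2=18, 9*-2=-18, 12*-2=-24, 6*-2=-12 -> [18, -18, -24, -12]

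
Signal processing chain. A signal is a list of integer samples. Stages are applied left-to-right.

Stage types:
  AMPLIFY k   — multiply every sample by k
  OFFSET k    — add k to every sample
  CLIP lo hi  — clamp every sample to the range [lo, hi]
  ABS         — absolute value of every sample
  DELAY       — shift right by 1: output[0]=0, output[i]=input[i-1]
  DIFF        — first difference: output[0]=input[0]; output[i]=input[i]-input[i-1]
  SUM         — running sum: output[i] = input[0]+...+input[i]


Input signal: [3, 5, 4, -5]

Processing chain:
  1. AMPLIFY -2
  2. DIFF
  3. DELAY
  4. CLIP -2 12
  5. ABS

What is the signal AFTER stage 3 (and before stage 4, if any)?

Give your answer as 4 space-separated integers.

Answer: 0 -6 -4 2

Derivation:
Input: [3, 5, 4, -5]
Stage 1 (AMPLIFY -2): 3*-2=-6, 5*-2=-10, 4*-2=-8, -5*-2=10 -> [-6, -10, -8, 10]
Stage 2 (DIFF): s[0]=-6, -10--6=-4, -8--10=2, 10--8=18 -> [-6, -4, 2, 18]
Stage 3 (DELAY): [0, -6, -4, 2] = [0, -6, -4, 2] -> [0, -6, -4, 2]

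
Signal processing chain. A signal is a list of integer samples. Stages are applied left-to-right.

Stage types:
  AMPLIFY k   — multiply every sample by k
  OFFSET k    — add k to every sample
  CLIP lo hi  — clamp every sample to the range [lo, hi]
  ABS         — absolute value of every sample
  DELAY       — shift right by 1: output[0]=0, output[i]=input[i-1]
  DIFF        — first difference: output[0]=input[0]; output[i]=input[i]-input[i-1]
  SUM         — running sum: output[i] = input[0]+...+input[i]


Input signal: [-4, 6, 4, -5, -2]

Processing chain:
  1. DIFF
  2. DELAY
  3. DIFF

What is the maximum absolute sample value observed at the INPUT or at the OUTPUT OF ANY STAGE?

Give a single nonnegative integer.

Input: [-4, 6, 4, -5, -2] (max |s|=6)
Stage 1 (DIFF): s[0]=-4, 6--4=10, 4-6=-2, -5-4=-9, -2--5=3 -> [-4, 10, -2, -9, 3] (max |s|=10)
Stage 2 (DELAY): [0, -4, 10, -2, -9] = [0, -4, 10, -2, -9] -> [0, -4, 10, -2, -9] (max |s|=10)
Stage 3 (DIFF): s[0]=0, -4-0=-4, 10--4=14, -2-10=-12, -9--2=-7 -> [0, -4, 14, -12, -7] (max |s|=14)
Overall max amplitude: 14

Answer: 14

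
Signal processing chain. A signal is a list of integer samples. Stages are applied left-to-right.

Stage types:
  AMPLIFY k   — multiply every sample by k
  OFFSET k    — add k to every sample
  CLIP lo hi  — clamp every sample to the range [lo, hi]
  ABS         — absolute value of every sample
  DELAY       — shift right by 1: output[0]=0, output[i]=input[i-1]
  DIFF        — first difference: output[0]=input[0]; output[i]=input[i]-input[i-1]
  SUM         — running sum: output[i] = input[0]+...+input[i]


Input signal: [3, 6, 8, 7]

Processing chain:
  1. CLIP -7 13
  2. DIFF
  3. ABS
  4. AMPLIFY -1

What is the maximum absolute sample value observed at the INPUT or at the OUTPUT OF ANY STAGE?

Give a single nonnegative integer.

Input: [3, 6, 8, 7] (max |s|=8)
Stage 1 (CLIP -7 13): clip(3,-7,13)=3, clip(6,-7,13)=6, clip(8,-7,13)=8, clip(7,-7,13)=7 -> [3, 6, 8, 7] (max |s|=8)
Stage 2 (DIFF): s[0]=3, 6-3=3, 8-6=2, 7-8=-1 -> [3, 3, 2, -1] (max |s|=3)
Stage 3 (ABS): |3|=3, |3|=3, |2|=2, |-1|=1 -> [3, 3, 2, 1] (max |s|=3)
Stage 4 (AMPLIFY -1): 3*-1=-3, 3*-1=-3, 2*-1=-2, 1*-1=-1 -> [-3, -3, -2, -1] (max |s|=3)
Overall max amplitude: 8

Answer: 8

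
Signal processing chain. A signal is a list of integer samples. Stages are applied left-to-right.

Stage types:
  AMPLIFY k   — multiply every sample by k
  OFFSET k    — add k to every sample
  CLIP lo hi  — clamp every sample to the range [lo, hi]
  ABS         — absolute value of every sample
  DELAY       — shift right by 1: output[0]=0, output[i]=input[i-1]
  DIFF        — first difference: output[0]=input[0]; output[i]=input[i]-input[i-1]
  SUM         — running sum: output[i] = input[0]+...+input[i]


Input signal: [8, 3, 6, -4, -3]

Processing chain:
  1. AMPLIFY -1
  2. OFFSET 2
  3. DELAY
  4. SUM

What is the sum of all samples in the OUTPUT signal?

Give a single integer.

Answer: -29

Derivation:
Input: [8, 3, 6, -4, -3]
Stage 1 (AMPLIFY -1): 8*-1=-8, 3*-1=-3, 6*-1=-6, -4*-1=4, -3*-1=3 -> [-8, -3, -6, 4, 3]
Stage 2 (OFFSET 2): -8+2=-6, -3+2=-1, -6+2=-4, 4+2=6, 3+2=5 -> [-6, -1, -4, 6, 5]
Stage 3 (DELAY): [0, -6, -1, -4, 6] = [0, -6, -1, -4, 6] -> [0, -6, -1, -4, 6]
Stage 4 (SUM): sum[0..0]=0, sum[0..1]=-6, sum[0..2]=-7, sum[0..3]=-11, sum[0..4]=-5 -> [0, -6, -7, -11, -5]
Output sum: -29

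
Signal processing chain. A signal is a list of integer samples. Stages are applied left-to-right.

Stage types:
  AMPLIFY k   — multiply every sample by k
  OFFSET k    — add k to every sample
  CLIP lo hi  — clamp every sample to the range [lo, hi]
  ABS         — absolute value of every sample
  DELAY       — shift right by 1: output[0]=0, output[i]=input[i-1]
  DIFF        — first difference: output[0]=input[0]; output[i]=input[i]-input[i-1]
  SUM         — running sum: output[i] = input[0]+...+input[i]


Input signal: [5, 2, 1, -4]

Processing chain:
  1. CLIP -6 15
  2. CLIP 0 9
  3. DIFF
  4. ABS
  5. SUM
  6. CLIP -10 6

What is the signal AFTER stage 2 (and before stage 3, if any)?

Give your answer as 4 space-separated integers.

Input: [5, 2, 1, -4]
Stage 1 (CLIP -6 15): clip(5,-6,15)=5, clip(2,-6,15)=2, clip(1,-6,15)=1, clip(-4,-6,15)=-4 -> [5, 2, 1, -4]
Stage 2 (CLIP 0 9): clip(5,0,9)=5, clip(2,0,9)=2, clip(1,0,9)=1, clip(-4,0,9)=0 -> [5, 2, 1, 0]

Answer: 5 2 1 0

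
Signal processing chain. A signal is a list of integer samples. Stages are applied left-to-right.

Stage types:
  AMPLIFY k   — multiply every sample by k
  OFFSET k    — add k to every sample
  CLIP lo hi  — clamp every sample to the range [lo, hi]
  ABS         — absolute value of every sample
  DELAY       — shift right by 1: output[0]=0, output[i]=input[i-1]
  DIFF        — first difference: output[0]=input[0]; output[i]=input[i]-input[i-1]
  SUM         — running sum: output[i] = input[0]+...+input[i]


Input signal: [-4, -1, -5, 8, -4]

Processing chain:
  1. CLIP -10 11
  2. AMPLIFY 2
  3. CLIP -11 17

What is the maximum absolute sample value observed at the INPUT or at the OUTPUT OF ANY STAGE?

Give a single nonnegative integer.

Input: [-4, -1, -5, 8, -4] (max |s|=8)
Stage 1 (CLIP -10 11): clip(-4,-10,11)=-4, clip(-1,-10,11)=-1, clip(-5,-10,11)=-5, clip(8,-10,11)=8, clip(-4,-10,11)=-4 -> [-4, -1, -5, 8, -4] (max |s|=8)
Stage 2 (AMPLIFY 2): -4*2=-8, -1*2=-2, -5*2=-10, 8*2=16, -4*2=-8 -> [-8, -2, -10, 16, -8] (max |s|=16)
Stage 3 (CLIP -11 17): clip(-8,-11,17)=-8, clip(-2,-11,17)=-2, clip(-10,-11,17)=-10, clip(16,-11,17)=16, clip(-8,-11,17)=-8 -> [-8, -2, -10, 16, -8] (max |s|=16)
Overall max amplitude: 16

Answer: 16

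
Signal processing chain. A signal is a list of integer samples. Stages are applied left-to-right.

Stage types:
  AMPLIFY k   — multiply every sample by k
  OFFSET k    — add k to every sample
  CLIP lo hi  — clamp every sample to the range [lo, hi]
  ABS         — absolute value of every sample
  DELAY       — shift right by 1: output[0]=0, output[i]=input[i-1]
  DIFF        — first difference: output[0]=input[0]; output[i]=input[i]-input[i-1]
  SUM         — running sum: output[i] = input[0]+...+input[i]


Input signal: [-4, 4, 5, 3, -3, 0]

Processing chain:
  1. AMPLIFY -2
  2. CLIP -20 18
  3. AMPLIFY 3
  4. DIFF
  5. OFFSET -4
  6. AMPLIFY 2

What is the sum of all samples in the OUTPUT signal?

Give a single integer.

Input: [-4, 4, 5, 3, -3, 0]
Stage 1 (AMPLIFY -2): -4*-2=8, 4*-2=-8, 5*-2=-10, 3*-2=-6, -3*-2=6, 0*-2=0 -> [8, -8, -10, -6, 6, 0]
Stage 2 (CLIP -20 18): clip(8,-20,18)=8, clip(-8,-20,18)=-8, clip(-10,-20,18)=-10, clip(-6,-20,18)=-6, clip(6,-20,18)=6, clip(0,-20,18)=0 -> [8, -8, -10, -6, 6, 0]
Stage 3 (AMPLIFY 3): 8*3=24, -8*3=-24, -10*3=-30, -6*3=-18, 6*3=18, 0*3=0 -> [24, -24, -30, -18, 18, 0]
Stage 4 (DIFF): s[0]=24, -24-24=-48, -30--24=-6, -18--30=12, 18--18=36, 0-18=-18 -> [24, -48, -6, 12, 36, -18]
Stage 5 (OFFSET -4): 24+-4=20, -48+-4=-52, -6+-4=-10, 12+-4=8, 36+-4=32, -18+-4=-22 -> [20, -52, -10, 8, 32, -22]
Stage 6 (AMPLIFY 2): 20*2=40, -52*2=-104, -10*2=-20, 8*2=16, 32*2=64, -22*2=-44 -> [40, -104, -20, 16, 64, -44]
Output sum: -48

Answer: -48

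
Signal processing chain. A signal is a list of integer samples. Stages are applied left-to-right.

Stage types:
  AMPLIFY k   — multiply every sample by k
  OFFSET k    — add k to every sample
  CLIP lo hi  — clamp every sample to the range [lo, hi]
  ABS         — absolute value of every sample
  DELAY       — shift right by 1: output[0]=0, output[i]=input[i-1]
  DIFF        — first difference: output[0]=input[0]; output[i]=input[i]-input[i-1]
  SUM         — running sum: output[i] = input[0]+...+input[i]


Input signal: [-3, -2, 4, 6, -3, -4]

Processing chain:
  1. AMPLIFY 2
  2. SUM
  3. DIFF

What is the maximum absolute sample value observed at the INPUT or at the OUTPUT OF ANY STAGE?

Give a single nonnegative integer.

Input: [-3, -2, 4, 6, -3, -4] (max |s|=6)
Stage 1 (AMPLIFY 2): -3*2=-6, -2*2=-4, 4*2=8, 6*2=12, -3*2=-6, -4*2=-8 -> [-6, -4, 8, 12, -6, -8] (max |s|=12)
Stage 2 (SUM): sum[0..0]=-6, sum[0..1]=-10, sum[0..2]=-2, sum[0..3]=10, sum[0..4]=4, sum[0..5]=-4 -> [-6, -10, -2, 10, 4, -4] (max |s|=10)
Stage 3 (DIFF): s[0]=-6, -10--6=-4, -2--10=8, 10--2=12, 4-10=-6, -4-4=-8 -> [-6, -4, 8, 12, -6, -8] (max |s|=12)
Overall max amplitude: 12

Answer: 12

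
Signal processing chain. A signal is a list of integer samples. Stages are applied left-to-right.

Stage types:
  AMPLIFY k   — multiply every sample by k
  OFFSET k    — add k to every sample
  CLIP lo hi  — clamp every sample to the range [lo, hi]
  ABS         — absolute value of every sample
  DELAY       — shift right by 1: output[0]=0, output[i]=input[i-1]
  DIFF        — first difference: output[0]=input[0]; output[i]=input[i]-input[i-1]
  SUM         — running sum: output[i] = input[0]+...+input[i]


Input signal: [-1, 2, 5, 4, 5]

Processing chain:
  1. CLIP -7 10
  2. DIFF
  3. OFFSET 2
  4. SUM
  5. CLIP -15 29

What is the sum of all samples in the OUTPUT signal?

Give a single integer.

Answer: 45

Derivation:
Input: [-1, 2, 5, 4, 5]
Stage 1 (CLIP -7 10): clip(-1,-7,10)=-1, clip(2,-7,10)=2, clip(5,-7,10)=5, clip(4,-7,10)=4, clip(5,-7,10)=5 -> [-1, 2, 5, 4, 5]
Stage 2 (DIFF): s[0]=-1, 2--1=3, 5-2=3, 4-5=-1, 5-4=1 -> [-1, 3, 3, -1, 1]
Stage 3 (OFFSET 2): -1+2=1, 3+2=5, 3+2=5, -1+2=1, 1+2=3 -> [1, 5, 5, 1, 3]
Stage 4 (SUM): sum[0..0]=1, sum[0..1]=6, sum[0..2]=11, sum[0..3]=12, sum[0..4]=15 -> [1, 6, 11, 12, 15]
Stage 5 (CLIP -15 29): clip(1,-15,29)=1, clip(6,-15,29)=6, clip(11,-15,29)=11, clip(12,-15,29)=12, clip(15,-15,29)=15 -> [1, 6, 11, 12, 15]
Output sum: 45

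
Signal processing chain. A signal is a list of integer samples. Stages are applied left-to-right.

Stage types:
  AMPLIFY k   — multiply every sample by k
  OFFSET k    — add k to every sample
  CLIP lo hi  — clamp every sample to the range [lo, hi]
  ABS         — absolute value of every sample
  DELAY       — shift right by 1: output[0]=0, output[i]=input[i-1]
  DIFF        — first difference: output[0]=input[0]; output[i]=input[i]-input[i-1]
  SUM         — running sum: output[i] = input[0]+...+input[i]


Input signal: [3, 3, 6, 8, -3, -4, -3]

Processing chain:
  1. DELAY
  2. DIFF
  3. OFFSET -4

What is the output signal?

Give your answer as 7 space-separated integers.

Answer: -4 -1 -4 -1 -2 -15 -5

Derivation:
Input: [3, 3, 6, 8, -3, -4, -3]
Stage 1 (DELAY): [0, 3, 3, 6, 8, -3, -4] = [0, 3, 3, 6, 8, -3, -4] -> [0, 3, 3, 6, 8, -3, -4]
Stage 2 (DIFF): s[0]=0, 3-0=3, 3-3=0, 6-3=3, 8-6=2, -3-8=-11, -4--3=-1 -> [0, 3, 0, 3, 2, -11, -1]
Stage 3 (OFFSET -4): 0+-4=-4, 3+-4=-1, 0+-4=-4, 3+-4=-1, 2+-4=-2, -11+-4=-15, -1+-4=-5 -> [-4, -1, -4, -1, -2, -15, -5]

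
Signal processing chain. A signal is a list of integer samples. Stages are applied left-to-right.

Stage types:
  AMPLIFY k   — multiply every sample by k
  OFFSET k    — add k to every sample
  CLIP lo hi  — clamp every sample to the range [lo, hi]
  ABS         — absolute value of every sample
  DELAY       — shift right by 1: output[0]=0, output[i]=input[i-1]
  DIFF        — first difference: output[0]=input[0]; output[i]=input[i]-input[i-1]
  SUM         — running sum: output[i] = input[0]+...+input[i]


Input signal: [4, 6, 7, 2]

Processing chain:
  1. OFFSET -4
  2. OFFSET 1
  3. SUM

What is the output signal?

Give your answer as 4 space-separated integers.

Answer: 1 4 8 7

Derivation:
Input: [4, 6, 7, 2]
Stage 1 (OFFSET -4): 4+-4=0, 6+-4=2, 7+-4=3, 2+-4=-2 -> [0, 2, 3, -2]
Stage 2 (OFFSET 1): 0+1=1, 2+1=3, 3+1=4, -2+1=-1 -> [1, 3, 4, -1]
Stage 3 (SUM): sum[0..0]=1, sum[0..1]=4, sum[0..2]=8, sum[0..3]=7 -> [1, 4, 8, 7]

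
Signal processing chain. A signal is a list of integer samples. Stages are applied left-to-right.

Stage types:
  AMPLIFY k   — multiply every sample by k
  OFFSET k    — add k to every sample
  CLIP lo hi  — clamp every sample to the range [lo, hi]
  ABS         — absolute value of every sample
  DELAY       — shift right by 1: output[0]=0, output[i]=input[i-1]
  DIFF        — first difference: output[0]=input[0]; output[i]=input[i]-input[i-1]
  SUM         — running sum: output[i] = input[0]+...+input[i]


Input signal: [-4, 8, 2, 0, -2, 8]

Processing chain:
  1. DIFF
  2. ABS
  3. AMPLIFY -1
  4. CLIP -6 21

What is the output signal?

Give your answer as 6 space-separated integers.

Answer: -4 -6 -6 -2 -2 -6

Derivation:
Input: [-4, 8, 2, 0, -2, 8]
Stage 1 (DIFF): s[0]=-4, 8--4=12, 2-8=-6, 0-2=-2, -2-0=-2, 8--2=10 -> [-4, 12, -6, -2, -2, 10]
Stage 2 (ABS): |-4|=4, |12|=12, |-6|=6, |-2|=2, |-2|=2, |10|=10 -> [4, 12, 6, 2, 2, 10]
Stage 3 (AMPLIFY -1): 4*-1=-4, 12*-1=-12, 6*-1=-6, 2*-1=-2, 2*-1=-2, 10*-1=-10 -> [-4, -12, -6, -2, -2, -10]
Stage 4 (CLIP -6 21): clip(-4,-6,21)=-4, clip(-12,-6,21)=-6, clip(-6,-6,21)=-6, clip(-2,-6,21)=-2, clip(-2,-6,21)=-2, clip(-10,-6,21)=-6 -> [-4, -6, -6, -2, -2, -6]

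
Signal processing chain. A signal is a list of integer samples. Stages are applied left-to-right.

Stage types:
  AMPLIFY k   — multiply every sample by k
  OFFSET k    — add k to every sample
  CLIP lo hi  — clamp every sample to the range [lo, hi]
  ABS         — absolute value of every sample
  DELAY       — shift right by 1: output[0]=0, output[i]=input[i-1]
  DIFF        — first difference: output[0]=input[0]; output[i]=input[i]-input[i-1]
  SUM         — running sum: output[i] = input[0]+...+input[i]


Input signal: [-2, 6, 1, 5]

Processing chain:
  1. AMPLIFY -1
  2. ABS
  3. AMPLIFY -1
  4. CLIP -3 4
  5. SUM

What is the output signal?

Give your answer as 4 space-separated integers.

Input: [-2, 6, 1, 5]
Stage 1 (AMPLIFY -1): -2*-1=2, 6*-1=-6, 1*-1=-1, 5*-1=-5 -> [2, -6, -1, -5]
Stage 2 (ABS): |2|=2, |-6|=6, |-1|=1, |-5|=5 -> [2, 6, 1, 5]
Stage 3 (AMPLIFY -1): 2*-1=-2, 6*-1=-6, 1*-1=-1, 5*-1=-5 -> [-2, -6, -1, -5]
Stage 4 (CLIP -3 4): clip(-2,-3,4)=-2, clip(-6,-3,4)=-3, clip(-1,-3,4)=-1, clip(-5,-3,4)=-3 -> [-2, -3, -1, -3]
Stage 5 (SUM): sum[0..0]=-2, sum[0..1]=-5, sum[0..2]=-6, sum[0..3]=-9 -> [-2, -5, -6, -9]

Answer: -2 -5 -6 -9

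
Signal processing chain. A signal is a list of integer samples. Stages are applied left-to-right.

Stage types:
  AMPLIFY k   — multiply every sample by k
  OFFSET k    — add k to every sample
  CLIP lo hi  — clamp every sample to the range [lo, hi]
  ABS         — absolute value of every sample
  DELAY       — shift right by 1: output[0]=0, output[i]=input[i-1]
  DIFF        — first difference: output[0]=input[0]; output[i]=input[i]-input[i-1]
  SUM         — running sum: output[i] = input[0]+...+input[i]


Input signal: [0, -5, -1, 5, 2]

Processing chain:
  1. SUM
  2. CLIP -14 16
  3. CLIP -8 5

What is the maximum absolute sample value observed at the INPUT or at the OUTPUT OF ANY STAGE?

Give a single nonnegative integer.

Answer: 6

Derivation:
Input: [0, -5, -1, 5, 2] (max |s|=5)
Stage 1 (SUM): sum[0..0]=0, sum[0..1]=-5, sum[0..2]=-6, sum[0..3]=-1, sum[0..4]=1 -> [0, -5, -6, -1, 1] (max |s|=6)
Stage 2 (CLIP -14 16): clip(0,-14,16)=0, clip(-5,-14,16)=-5, clip(-6,-14,16)=-6, clip(-1,-14,16)=-1, clip(1,-14,16)=1 -> [0, -5, -6, -1, 1] (max |s|=6)
Stage 3 (CLIP -8 5): clip(0,-8,5)=0, clip(-5,-8,5)=-5, clip(-6,-8,5)=-6, clip(-1,-8,5)=-1, clip(1,-8,5)=1 -> [0, -5, -6, -1, 1] (max |s|=6)
Overall max amplitude: 6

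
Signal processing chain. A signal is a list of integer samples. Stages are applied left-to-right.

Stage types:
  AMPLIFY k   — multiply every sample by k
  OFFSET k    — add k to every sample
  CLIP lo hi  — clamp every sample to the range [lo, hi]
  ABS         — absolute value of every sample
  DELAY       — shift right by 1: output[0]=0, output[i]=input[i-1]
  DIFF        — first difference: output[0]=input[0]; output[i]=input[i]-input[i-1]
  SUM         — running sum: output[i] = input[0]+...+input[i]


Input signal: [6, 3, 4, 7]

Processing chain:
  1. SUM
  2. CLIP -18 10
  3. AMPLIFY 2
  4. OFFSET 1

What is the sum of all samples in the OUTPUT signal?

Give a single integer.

Input: [6, 3, 4, 7]
Stage 1 (SUM): sum[0..0]=6, sum[0..1]=9, sum[0..2]=13, sum[0..3]=20 -> [6, 9, 13, 20]
Stage 2 (CLIP -18 10): clip(6,-18,10)=6, clip(9,-18,10)=9, clip(13,-18,10)=10, clip(20,-18,10)=10 -> [6, 9, 10, 10]
Stage 3 (AMPLIFY 2): 6*2=12, 9*2=18, 10*2=20, 10*2=20 -> [12, 18, 20, 20]
Stage 4 (OFFSET 1): 12+1=13, 18+1=19, 20+1=21, 20+1=21 -> [13, 19, 21, 21]
Output sum: 74

Answer: 74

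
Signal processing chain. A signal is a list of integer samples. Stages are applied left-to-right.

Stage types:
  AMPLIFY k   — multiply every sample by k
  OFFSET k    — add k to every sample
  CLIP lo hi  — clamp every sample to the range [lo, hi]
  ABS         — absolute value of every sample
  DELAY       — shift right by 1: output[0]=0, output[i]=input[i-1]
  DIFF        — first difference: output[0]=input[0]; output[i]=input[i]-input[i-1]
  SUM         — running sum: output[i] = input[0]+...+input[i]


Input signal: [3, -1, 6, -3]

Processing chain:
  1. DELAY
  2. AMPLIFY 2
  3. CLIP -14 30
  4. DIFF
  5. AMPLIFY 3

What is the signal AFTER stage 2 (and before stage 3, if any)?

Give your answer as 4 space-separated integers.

Input: [3, -1, 6, -3]
Stage 1 (DELAY): [0, 3, -1, 6] = [0, 3, -1, 6] -> [0, 3, -1, 6]
Stage 2 (AMPLIFY 2): 0*2=0, 3*2=6, -1*2=-2, 6*2=12 -> [0, 6, -2, 12]

Answer: 0 6 -2 12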